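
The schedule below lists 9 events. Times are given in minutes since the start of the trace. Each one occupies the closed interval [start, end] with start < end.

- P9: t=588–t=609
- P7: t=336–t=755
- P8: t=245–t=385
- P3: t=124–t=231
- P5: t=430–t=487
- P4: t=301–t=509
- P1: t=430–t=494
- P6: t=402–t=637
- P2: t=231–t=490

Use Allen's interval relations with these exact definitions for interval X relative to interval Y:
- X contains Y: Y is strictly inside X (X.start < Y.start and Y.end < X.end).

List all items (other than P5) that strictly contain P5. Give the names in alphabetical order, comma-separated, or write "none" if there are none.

P2, P4, P6, P7

Target P5 = [t=430, t=487].
P1 [t=430, t=494] → started-by → no.
P2 [t=231, t=490] → contains → yes.
P3 [t=124, t=231] → before → no.
P4 [t=301, t=509] → contains → yes.
P6 [t=402, t=637] → contains → yes.
P7 [t=336, t=755] → contains → yes.
P8 [t=245, t=385] → before → no.
P9 [t=588, t=609] → after → no.
Result: P2, P4, P6, P7.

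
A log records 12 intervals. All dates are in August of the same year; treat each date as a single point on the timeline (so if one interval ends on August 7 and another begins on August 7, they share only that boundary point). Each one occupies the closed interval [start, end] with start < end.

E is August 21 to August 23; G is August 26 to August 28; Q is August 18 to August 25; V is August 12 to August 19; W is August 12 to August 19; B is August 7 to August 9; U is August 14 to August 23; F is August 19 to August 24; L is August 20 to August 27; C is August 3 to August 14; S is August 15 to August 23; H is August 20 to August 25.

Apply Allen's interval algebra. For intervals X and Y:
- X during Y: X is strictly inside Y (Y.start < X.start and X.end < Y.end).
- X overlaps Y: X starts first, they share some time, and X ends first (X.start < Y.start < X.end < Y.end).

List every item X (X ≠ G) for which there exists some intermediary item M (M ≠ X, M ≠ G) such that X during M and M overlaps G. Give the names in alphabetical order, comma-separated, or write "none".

E

Target G = [August 26, August 28].
Intermediaries M with M overlaps G: L.
Via L — items with X during L: E.
Union: E.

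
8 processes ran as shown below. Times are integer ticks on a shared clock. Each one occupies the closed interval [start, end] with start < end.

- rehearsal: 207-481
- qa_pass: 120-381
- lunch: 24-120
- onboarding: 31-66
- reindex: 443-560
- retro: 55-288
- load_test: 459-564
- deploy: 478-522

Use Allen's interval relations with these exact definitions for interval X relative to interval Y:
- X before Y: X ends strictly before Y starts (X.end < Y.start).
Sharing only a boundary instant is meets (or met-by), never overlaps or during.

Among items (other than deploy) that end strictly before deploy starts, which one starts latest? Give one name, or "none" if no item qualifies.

Target deploy = [478, 522].
load_test [459, 564] → contains → excluded.
lunch [24, 120] → before → candidate.
onboarding [31, 66] → before → candidate.
qa_pass [120, 381] → before → candidate.
rehearsal [207, 481] → overlaps → excluded.
reindex [443, 560] → contains → excluded.
retro [55, 288] → before → candidate.
Among candidates, latest start is 120 → qa_pass.

qa_pass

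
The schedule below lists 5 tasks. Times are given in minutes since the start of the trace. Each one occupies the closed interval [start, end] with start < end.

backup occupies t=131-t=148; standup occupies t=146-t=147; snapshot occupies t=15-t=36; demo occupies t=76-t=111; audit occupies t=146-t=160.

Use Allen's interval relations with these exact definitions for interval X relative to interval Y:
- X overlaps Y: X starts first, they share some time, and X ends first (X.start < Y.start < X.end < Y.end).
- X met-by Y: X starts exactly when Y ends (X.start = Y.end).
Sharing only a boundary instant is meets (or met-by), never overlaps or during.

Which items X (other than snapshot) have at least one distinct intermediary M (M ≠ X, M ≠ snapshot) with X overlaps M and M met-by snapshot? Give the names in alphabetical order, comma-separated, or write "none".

none

Target snapshot = [t=15, t=36].
Intermediaries M with M met-by snapshot: none.
Union: none.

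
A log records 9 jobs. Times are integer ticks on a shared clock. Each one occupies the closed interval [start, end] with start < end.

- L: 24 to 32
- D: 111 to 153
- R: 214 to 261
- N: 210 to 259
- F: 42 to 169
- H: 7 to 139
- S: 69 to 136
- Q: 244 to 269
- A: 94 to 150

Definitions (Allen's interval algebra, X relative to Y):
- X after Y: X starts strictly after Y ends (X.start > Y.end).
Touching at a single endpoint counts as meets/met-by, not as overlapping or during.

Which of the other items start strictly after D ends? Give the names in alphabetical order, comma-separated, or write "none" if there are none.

Target D = [111, 153].
A [94, 150] → overlaps → no.
F [42, 169] → contains → no.
H [7, 139] → overlaps → no.
L [24, 32] → before → no.
N [210, 259] → after → yes.
Q [244, 269] → after → yes.
R [214, 261] → after → yes.
S [69, 136] → overlaps → no.
Result: N, Q, R.

N, Q, R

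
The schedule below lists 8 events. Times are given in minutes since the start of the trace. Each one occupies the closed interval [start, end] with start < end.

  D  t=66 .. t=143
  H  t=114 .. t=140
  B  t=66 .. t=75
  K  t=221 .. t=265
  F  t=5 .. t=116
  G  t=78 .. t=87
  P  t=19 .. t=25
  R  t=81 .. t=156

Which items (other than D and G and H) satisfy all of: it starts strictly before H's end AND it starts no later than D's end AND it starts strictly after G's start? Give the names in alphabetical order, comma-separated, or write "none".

R

Conditions: its start is strictly before H's end (X.start < t=140) AND its start is no later than D's end (X.start <= t=143) AND its start is strictly after G's start (X.start > t=78).
B: start t=66 < t=140? ✓; start t=66 <= t=143? ✓; start t=66 > t=78? ✗ → no.
F: start t=5 < t=140? ✓; start t=5 <= t=143? ✓; start t=5 > t=78? ✗ → no.
K: start t=221 < t=140? ✗; start t=221 <= t=143? ✗; start t=221 > t=78? ✓ → no.
P: start t=19 < t=140? ✓; start t=19 <= t=143? ✓; start t=19 > t=78? ✗ → no.
R: start t=81 < t=140? ✓; start t=81 <= t=143? ✓; start t=81 > t=78? ✓ → yes.
Result: R.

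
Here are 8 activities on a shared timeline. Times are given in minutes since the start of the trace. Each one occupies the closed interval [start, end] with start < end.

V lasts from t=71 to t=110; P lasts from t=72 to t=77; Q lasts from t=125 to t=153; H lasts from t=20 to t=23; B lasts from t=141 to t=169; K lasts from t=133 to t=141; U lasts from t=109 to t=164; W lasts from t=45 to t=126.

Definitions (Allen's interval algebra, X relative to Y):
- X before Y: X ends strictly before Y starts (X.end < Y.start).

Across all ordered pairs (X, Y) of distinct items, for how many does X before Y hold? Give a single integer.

16

Checking all 56 ordered pairs for relation 'before'; matching pairs in alphabetical order:
(H, B): H before B ✓
(H, K): H before K ✓
(H, P): H before P ✓
(H, Q): H before Q ✓
(H, U): H before U ✓
(H, V): H before V ✓
(H, W): H before W ✓
(P, B): P before B ✓
(P, K): P before K ✓
(P, Q): P before Q ✓
(P, U): P before U ✓
(V, B): V before B ✓
(V, K): V before K ✓
(V, Q): V before Q ✓
(W, B): W before B ✓
(W, K): W before K ✓
Count: 16.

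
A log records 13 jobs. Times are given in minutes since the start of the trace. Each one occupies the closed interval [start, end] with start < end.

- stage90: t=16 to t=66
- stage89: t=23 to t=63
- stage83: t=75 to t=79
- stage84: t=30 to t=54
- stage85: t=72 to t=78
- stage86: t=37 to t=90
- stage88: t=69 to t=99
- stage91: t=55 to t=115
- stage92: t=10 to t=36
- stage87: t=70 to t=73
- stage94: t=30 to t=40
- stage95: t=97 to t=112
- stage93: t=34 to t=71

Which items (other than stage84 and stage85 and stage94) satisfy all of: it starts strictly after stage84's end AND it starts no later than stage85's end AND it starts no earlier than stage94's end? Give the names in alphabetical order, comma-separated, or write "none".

Conditions: its start is strictly after stage84's end (X.start > t=54) AND its start is no later than stage85's end (X.start <= t=78) AND its start is no earlier than stage94's end (X.start >= t=40).
stage83: start t=75 > t=54? ✓; start t=75 <= t=78? ✓; start t=75 >= t=40? ✓ → yes.
stage86: start t=37 > t=54? ✗; start t=37 <= t=78? ✓; start t=37 >= t=40? ✗ → no.
stage87: start t=70 > t=54? ✓; start t=70 <= t=78? ✓; start t=70 >= t=40? ✓ → yes.
stage88: start t=69 > t=54? ✓; start t=69 <= t=78? ✓; start t=69 >= t=40? ✓ → yes.
stage89: start t=23 > t=54? ✗; start t=23 <= t=78? ✓; start t=23 >= t=40? ✗ → no.
stage90: start t=16 > t=54? ✗; start t=16 <= t=78? ✓; start t=16 >= t=40? ✗ → no.
stage91: start t=55 > t=54? ✓; start t=55 <= t=78? ✓; start t=55 >= t=40? ✓ → yes.
stage92: start t=10 > t=54? ✗; start t=10 <= t=78? ✓; start t=10 >= t=40? ✗ → no.
stage93: start t=34 > t=54? ✗; start t=34 <= t=78? ✓; start t=34 >= t=40? ✗ → no.
stage95: start t=97 > t=54? ✓; start t=97 <= t=78? ✗; start t=97 >= t=40? ✓ → no.
Result: stage83, stage87, stage88, stage91.

stage83, stage87, stage88, stage91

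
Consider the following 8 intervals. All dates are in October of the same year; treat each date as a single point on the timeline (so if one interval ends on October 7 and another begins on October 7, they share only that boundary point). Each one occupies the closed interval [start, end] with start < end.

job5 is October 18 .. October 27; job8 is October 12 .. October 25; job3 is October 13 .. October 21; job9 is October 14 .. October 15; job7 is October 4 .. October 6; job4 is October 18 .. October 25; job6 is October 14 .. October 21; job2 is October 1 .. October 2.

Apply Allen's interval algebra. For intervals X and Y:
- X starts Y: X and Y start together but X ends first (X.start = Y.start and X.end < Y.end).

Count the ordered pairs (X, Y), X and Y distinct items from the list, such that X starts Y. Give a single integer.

2

Checking all 56 ordered pairs for relation 'starts'; matching pairs in alphabetical order:
(job4, job5): job4 starts job5 ✓
(job9, job6): job9 starts job6 ✓
Count: 2.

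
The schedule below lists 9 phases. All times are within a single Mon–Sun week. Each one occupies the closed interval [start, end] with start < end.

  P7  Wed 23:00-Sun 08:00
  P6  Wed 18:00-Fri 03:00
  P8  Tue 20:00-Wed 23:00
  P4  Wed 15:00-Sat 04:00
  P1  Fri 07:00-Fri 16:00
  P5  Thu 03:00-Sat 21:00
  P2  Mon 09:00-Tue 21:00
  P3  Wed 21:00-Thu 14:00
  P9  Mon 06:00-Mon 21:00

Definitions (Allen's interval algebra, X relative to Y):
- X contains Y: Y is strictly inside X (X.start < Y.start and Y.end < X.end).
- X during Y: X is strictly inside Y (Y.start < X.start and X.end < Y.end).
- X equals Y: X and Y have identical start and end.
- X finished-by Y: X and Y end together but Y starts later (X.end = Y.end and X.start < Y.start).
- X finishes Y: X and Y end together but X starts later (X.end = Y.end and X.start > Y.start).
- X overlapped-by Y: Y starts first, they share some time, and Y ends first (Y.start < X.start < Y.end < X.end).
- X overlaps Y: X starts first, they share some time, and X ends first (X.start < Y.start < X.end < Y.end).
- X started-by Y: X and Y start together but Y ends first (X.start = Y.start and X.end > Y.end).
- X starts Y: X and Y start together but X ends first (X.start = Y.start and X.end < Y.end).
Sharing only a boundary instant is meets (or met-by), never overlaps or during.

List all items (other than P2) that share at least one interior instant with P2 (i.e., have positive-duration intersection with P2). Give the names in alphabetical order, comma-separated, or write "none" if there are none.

Target P2 = [Mon 09:00, Tue 21:00].
P1 [Fri 07:00, Fri 16:00] → after → no.
P3 [Wed 21:00, Thu 14:00] → after → no.
P4 [Wed 15:00, Sat 04:00] → after → no.
P5 [Thu 03:00, Sat 21:00] → after → no.
P6 [Wed 18:00, Fri 03:00] → after → no.
P7 [Wed 23:00, Sun 08:00] → after → no.
P8 [Tue 20:00, Wed 23:00] → overlapped-by → yes.
P9 [Mon 06:00, Mon 21:00] → overlaps → yes.
Result: P8, P9.

P8, P9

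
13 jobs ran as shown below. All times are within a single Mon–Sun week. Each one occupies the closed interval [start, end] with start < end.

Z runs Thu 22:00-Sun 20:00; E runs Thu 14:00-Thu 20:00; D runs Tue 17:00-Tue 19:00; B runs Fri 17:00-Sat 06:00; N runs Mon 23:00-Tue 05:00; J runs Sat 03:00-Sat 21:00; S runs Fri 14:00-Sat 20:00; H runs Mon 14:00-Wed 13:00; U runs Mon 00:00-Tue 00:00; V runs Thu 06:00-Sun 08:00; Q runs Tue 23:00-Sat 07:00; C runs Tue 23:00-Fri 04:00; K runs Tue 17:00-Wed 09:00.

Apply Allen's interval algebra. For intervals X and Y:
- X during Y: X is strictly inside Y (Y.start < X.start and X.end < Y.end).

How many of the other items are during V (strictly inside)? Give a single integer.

Target V = [Thu 06:00, Sun 08:00].
B [Fri 17:00, Sat 06:00] → during → counts.
C [Tue 23:00, Fri 04:00] → overlaps → no.
D [Tue 17:00, Tue 19:00] → before → no.
E [Thu 14:00, Thu 20:00] → during → counts.
H [Mon 14:00, Wed 13:00] → before → no.
J [Sat 03:00, Sat 21:00] → during → counts.
K [Tue 17:00, Wed 09:00] → before → no.
N [Mon 23:00, Tue 05:00] → before → no.
Q [Tue 23:00, Sat 07:00] → overlaps → no.
S [Fri 14:00, Sat 20:00] → during → counts.
U [Mon 00:00, Tue 00:00] → before → no.
Z [Thu 22:00, Sun 20:00] → overlapped-by → no.
Total: 4.

4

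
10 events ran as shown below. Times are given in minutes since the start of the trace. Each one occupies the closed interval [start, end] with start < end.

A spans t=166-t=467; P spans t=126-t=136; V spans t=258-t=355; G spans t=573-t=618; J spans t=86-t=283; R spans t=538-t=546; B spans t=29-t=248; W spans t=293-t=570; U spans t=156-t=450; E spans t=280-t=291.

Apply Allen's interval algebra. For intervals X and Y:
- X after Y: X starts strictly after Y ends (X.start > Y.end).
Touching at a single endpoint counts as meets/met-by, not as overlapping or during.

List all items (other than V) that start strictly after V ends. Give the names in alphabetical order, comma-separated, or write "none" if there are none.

Target V = [t=258, t=355].
A [t=166, t=467] → contains → no.
B [t=29, t=248] → before → no.
E [t=280, t=291] → during → no.
G [t=573, t=618] → after → yes.
J [t=86, t=283] → overlaps → no.
P [t=126, t=136] → before → no.
R [t=538, t=546] → after → yes.
U [t=156, t=450] → contains → no.
W [t=293, t=570] → overlapped-by → no.
Result: G, R.

G, R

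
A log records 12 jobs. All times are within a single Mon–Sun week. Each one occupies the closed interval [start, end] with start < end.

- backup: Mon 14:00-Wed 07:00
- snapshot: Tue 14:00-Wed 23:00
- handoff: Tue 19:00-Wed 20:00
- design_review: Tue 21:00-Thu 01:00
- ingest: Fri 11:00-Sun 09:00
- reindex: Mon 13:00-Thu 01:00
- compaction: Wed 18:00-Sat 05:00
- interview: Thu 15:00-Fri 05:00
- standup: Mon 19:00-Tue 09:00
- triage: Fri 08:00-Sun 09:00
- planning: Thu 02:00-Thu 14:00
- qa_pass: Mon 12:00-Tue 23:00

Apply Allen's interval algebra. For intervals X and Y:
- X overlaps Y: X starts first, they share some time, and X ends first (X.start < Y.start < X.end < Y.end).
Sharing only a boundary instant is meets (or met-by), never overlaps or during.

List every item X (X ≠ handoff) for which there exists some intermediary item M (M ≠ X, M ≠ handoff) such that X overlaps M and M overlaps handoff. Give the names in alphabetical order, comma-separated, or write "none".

qa_pass

Target handoff = [Tue 19:00, Wed 20:00].
Intermediaries M with M overlaps handoff: backup, qa_pass.
Via backup — items with X overlaps backup: qa_pass.
Via qa_pass — items with X overlaps qa_pass: none.
Union: qa_pass.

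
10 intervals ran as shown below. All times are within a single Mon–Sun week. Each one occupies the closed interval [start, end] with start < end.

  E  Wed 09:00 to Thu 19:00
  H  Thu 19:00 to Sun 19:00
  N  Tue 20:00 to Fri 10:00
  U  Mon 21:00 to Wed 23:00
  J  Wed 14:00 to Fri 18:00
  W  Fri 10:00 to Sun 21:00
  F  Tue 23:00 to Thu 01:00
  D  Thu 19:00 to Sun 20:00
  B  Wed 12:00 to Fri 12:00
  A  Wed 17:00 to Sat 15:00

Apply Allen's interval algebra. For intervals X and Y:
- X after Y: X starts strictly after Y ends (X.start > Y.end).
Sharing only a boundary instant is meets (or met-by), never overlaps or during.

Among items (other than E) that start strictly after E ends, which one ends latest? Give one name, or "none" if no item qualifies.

Target E = [Wed 09:00, Thu 19:00].
A [Wed 17:00, Sat 15:00] → overlapped-by → excluded.
B [Wed 12:00, Fri 12:00] → overlapped-by → excluded.
D [Thu 19:00, Sun 20:00] → met-by → excluded.
F [Tue 23:00, Thu 01:00] → overlaps → excluded.
H [Thu 19:00, Sun 19:00] → met-by → excluded.
J [Wed 14:00, Fri 18:00] → overlapped-by → excluded.
N [Tue 20:00, Fri 10:00] → contains → excluded.
U [Mon 21:00, Wed 23:00] → overlaps → excluded.
W [Fri 10:00, Sun 21:00] → after → candidate.
Among candidates, latest end is Sun 21:00 → W.

W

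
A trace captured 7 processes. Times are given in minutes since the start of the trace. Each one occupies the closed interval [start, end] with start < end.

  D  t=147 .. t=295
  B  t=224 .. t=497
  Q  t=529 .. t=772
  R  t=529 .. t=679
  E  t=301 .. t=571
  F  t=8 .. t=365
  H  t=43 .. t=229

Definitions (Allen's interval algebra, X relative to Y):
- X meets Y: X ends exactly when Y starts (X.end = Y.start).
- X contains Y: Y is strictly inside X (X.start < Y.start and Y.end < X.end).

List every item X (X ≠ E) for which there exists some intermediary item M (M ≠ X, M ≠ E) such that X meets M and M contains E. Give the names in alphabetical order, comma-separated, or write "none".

none

Target E = [t=301, t=571].
Intermediaries M with M contains E: none.
Union: none.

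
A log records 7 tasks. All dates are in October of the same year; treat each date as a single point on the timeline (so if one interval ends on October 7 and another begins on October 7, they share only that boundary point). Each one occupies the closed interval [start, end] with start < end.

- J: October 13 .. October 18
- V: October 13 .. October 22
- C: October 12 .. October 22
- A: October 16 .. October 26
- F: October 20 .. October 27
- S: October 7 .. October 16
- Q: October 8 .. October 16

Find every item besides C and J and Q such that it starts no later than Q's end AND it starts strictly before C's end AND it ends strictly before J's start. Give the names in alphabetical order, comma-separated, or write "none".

Conditions: its start is no later than Q's end (X.start <= October 16) AND its start is strictly before C's end (X.start < October 22) AND its end is strictly before J's start (X.end < October 13).
A: start October 16 <= October 16? ✓; start October 16 < October 22? ✓; end October 26 < October 13? ✗ → no.
F: start October 20 <= October 16? ✗; start October 20 < October 22? ✓; end October 27 < October 13? ✗ → no.
S: start October 7 <= October 16? ✓; start October 7 < October 22? ✓; end October 16 < October 13? ✗ → no.
V: start October 13 <= October 16? ✓; start October 13 < October 22? ✓; end October 22 < October 13? ✗ → no.
Result: none.

none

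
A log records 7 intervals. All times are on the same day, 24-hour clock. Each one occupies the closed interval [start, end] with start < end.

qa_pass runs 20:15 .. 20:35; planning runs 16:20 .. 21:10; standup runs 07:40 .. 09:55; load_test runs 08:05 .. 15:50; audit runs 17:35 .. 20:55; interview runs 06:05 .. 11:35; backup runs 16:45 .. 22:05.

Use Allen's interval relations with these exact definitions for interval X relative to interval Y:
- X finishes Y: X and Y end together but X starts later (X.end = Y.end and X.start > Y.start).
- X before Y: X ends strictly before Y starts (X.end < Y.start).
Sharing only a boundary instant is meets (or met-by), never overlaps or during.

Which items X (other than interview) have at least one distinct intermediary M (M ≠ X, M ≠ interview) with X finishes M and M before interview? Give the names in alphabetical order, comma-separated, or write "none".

none

Target interview = [06:05, 11:35].
Intermediaries M with M before interview: none.
Union: none.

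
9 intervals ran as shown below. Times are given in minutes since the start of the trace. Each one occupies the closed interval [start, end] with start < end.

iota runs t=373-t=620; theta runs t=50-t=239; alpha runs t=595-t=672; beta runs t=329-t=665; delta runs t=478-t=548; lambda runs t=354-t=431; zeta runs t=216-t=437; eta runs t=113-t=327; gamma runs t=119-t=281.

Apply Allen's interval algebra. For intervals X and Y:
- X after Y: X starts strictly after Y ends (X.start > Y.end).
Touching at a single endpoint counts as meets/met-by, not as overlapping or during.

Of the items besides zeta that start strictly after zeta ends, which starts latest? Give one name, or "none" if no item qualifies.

alpha

Target zeta = [t=216, t=437].
alpha [t=595, t=672] → after → candidate.
beta [t=329, t=665] → overlapped-by → excluded.
delta [t=478, t=548] → after → candidate.
eta [t=113, t=327] → overlaps → excluded.
gamma [t=119, t=281] → overlaps → excluded.
iota [t=373, t=620] → overlapped-by → excluded.
lambda [t=354, t=431] → during → excluded.
theta [t=50, t=239] → overlaps → excluded.
Among candidates, latest start is t=595 → alpha.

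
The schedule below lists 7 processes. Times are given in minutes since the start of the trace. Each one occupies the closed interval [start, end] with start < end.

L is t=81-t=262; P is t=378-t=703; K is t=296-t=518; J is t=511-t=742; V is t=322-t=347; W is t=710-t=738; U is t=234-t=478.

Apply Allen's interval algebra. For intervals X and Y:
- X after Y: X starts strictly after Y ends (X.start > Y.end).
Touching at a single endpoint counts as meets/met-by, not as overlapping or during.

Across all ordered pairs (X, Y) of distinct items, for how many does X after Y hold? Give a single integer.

12

Checking all 42 ordered pairs for relation 'after'; matching pairs in alphabetical order:
(J, L): J after L ✓
(J, U): J after U ✓
(J, V): J after V ✓
(K, L): K after L ✓
(P, L): P after L ✓
(P, V): P after V ✓
(V, L): V after L ✓
(W, K): W after K ✓
(W, L): W after L ✓
(W, P): W after P ✓
(W, U): W after U ✓
(W, V): W after V ✓
Count: 12.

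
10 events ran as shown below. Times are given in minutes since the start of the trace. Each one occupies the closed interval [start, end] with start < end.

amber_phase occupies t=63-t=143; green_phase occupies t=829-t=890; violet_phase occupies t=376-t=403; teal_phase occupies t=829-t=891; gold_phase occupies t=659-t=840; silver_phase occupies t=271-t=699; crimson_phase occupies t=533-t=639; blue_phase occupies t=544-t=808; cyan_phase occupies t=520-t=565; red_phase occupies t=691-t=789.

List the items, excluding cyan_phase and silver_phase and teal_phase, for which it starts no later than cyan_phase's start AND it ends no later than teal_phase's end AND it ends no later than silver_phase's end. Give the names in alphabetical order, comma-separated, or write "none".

Conditions: its start is no later than cyan_phase's start (X.start <= t=520) AND its end is no later than teal_phase's end (X.end <= t=891) AND its end is no later than silver_phase's end (X.end <= t=699).
amber_phase: start t=63 <= t=520? ✓; end t=143 <= t=891? ✓; end t=143 <= t=699? ✓ → yes.
blue_phase: start t=544 <= t=520? ✗; end t=808 <= t=891? ✓; end t=808 <= t=699? ✗ → no.
crimson_phase: start t=533 <= t=520? ✗; end t=639 <= t=891? ✓; end t=639 <= t=699? ✓ → no.
gold_phase: start t=659 <= t=520? ✗; end t=840 <= t=891? ✓; end t=840 <= t=699? ✗ → no.
green_phase: start t=829 <= t=520? ✗; end t=890 <= t=891? ✓; end t=890 <= t=699? ✗ → no.
red_phase: start t=691 <= t=520? ✗; end t=789 <= t=891? ✓; end t=789 <= t=699? ✗ → no.
violet_phase: start t=376 <= t=520? ✓; end t=403 <= t=891? ✓; end t=403 <= t=699? ✓ → yes.
Result: amber_phase, violet_phase.

amber_phase, violet_phase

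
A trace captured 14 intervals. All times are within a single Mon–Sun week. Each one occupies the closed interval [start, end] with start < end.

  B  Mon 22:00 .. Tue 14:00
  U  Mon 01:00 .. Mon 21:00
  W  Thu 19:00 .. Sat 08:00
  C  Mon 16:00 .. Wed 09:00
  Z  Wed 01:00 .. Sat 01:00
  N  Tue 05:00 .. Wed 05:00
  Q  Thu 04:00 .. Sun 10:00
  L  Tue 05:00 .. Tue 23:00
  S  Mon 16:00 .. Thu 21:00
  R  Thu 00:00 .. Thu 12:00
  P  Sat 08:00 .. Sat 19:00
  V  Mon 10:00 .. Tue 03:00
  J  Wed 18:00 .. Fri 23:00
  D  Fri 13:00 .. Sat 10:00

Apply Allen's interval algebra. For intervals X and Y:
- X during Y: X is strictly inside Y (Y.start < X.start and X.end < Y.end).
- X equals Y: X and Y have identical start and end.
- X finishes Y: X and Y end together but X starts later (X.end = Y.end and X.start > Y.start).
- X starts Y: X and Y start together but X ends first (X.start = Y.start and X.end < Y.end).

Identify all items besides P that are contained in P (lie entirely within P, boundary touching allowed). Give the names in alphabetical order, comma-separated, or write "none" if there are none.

none

Target P = [Sat 08:00, Sat 19:00].
B [Mon 22:00, Tue 14:00] → before → no.
C [Mon 16:00, Wed 09:00] → before → no.
D [Fri 13:00, Sat 10:00] → overlaps → no.
J [Wed 18:00, Fri 23:00] → before → no.
L [Tue 05:00, Tue 23:00] → before → no.
N [Tue 05:00, Wed 05:00] → before → no.
Q [Thu 04:00, Sun 10:00] → contains → no.
R [Thu 00:00, Thu 12:00] → before → no.
S [Mon 16:00, Thu 21:00] → before → no.
U [Mon 01:00, Mon 21:00] → before → no.
V [Mon 10:00, Tue 03:00] → before → no.
W [Thu 19:00, Sat 08:00] → meets → no.
Z [Wed 01:00, Sat 01:00] → before → no.
Result: none.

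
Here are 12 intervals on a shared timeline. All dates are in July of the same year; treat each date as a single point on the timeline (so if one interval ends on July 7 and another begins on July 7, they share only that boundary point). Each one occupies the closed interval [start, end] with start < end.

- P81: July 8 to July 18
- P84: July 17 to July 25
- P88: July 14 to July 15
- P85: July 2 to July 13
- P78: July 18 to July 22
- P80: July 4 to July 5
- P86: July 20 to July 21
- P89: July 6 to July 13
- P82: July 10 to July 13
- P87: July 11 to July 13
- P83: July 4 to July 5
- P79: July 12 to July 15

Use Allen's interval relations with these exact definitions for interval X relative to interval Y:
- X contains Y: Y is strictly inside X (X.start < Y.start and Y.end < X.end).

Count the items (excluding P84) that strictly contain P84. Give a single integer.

Target P84 = [July 17, July 25].
P78 [July 18, July 22] → during → no.
P79 [July 12, July 15] → before → no.
P80 [July 4, July 5] → before → no.
P81 [July 8, July 18] → overlaps → no.
P82 [July 10, July 13] → before → no.
P83 [July 4, July 5] → before → no.
P85 [July 2, July 13] → before → no.
P86 [July 20, July 21] → during → no.
P87 [July 11, July 13] → before → no.
P88 [July 14, July 15] → before → no.
P89 [July 6, July 13] → before → no.
Total: 0.

0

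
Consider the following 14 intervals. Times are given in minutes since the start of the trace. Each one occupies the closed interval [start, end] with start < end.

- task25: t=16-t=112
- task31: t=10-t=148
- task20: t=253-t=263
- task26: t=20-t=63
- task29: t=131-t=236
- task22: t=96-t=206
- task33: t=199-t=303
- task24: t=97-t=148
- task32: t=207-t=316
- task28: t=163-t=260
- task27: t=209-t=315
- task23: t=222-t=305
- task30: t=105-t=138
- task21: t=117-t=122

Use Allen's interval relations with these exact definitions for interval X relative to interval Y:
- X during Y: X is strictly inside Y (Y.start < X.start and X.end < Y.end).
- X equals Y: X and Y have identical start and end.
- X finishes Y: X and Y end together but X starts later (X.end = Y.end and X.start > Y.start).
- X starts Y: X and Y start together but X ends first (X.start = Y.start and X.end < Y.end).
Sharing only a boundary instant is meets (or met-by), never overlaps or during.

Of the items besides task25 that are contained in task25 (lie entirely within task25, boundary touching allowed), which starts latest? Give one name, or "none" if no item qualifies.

task26

Target task25 = [t=16, t=112].
task20 [t=253, t=263] → after → excluded.
task21 [t=117, t=122] → after → excluded.
task22 [t=96, t=206] → overlapped-by → excluded.
task23 [t=222, t=305] → after → excluded.
task24 [t=97, t=148] → overlapped-by → excluded.
task26 [t=20, t=63] → during → candidate.
task27 [t=209, t=315] → after → excluded.
task28 [t=163, t=260] → after → excluded.
task29 [t=131, t=236] → after → excluded.
task30 [t=105, t=138] → overlapped-by → excluded.
task31 [t=10, t=148] → contains → excluded.
task32 [t=207, t=316] → after → excluded.
task33 [t=199, t=303] → after → excluded.
Among candidates, latest start is t=20 → task26.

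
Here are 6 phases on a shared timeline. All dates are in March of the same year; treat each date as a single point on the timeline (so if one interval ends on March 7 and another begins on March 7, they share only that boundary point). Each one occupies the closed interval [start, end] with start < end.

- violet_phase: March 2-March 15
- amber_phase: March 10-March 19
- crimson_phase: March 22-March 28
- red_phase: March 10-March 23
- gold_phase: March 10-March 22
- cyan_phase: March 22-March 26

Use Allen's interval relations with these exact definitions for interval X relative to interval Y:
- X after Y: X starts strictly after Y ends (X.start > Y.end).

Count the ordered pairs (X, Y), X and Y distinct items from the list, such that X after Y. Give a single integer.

4

Checking all 30 ordered pairs for relation 'after'; matching pairs in alphabetical order:
(crimson_phase, amber_phase): crimson_phase after amber_phase ✓
(crimson_phase, violet_phase): crimson_phase after violet_phase ✓
(cyan_phase, amber_phase): cyan_phase after amber_phase ✓
(cyan_phase, violet_phase): cyan_phase after violet_phase ✓
Count: 4.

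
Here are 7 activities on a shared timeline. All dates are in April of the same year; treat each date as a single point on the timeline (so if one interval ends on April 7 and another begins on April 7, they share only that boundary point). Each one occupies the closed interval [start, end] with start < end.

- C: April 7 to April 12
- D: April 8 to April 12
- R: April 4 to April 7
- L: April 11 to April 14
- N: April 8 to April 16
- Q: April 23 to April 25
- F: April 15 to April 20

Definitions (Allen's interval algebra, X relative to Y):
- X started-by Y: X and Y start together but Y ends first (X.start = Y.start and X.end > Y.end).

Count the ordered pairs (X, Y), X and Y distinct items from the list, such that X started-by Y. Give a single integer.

1

Checking all 42 ordered pairs for relation 'started-by'; matching pairs in alphabetical order:
(N, D): N started-by D ✓
Count: 1.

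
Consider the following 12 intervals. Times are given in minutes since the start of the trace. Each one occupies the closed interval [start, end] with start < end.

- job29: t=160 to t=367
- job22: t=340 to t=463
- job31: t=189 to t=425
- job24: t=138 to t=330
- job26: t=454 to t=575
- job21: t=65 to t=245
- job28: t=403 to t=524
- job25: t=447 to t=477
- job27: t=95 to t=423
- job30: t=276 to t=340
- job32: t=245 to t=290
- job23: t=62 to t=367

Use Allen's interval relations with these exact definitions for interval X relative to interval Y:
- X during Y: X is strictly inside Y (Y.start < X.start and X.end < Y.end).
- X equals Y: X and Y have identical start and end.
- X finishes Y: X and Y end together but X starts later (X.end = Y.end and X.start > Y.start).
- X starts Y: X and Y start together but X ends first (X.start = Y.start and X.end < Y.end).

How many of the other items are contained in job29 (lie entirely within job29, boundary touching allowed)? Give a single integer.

Target job29 = [t=160, t=367].
job21 [t=65, t=245] → overlaps → no.
job22 [t=340, t=463] → overlapped-by → no.
job23 [t=62, t=367] → finished-by → no.
job24 [t=138, t=330] → overlaps → no.
job25 [t=447, t=477] → after → no.
job26 [t=454, t=575] → after → no.
job27 [t=95, t=423] → contains → no.
job28 [t=403, t=524] → after → no.
job30 [t=276, t=340] → during → counts.
job31 [t=189, t=425] → overlapped-by → no.
job32 [t=245, t=290] → during → counts.
Total: 2.

2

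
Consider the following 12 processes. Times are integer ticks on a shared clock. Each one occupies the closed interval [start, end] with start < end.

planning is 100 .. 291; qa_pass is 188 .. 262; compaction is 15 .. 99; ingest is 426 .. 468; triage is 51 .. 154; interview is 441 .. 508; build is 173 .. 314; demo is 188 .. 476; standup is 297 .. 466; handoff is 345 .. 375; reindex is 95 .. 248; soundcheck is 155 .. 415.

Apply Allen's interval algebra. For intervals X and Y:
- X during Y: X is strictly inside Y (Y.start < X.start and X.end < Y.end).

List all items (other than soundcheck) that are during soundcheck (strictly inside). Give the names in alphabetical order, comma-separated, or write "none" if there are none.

build, handoff, qa_pass

Target soundcheck = [155, 415].
build [173, 314] → during → yes.
compaction [15, 99] → before → no.
demo [188, 476] → overlapped-by → no.
handoff [345, 375] → during → yes.
ingest [426, 468] → after → no.
interview [441, 508] → after → no.
planning [100, 291] → overlaps → no.
qa_pass [188, 262] → during → yes.
reindex [95, 248] → overlaps → no.
standup [297, 466] → overlapped-by → no.
triage [51, 154] → before → no.
Result: build, handoff, qa_pass.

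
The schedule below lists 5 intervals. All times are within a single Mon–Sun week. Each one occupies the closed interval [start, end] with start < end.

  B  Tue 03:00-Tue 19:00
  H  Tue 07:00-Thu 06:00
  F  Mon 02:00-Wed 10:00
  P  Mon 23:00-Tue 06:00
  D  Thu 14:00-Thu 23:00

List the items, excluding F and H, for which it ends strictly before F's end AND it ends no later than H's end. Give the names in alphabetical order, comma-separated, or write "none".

Conditions: its end is strictly before F's end (X.end < Wed 10:00) AND its end is no later than H's end (X.end <= Thu 06:00).
B: end Tue 19:00 < Wed 10:00? ✓; end Tue 19:00 <= Thu 06:00? ✓ → yes.
D: end Thu 23:00 < Wed 10:00? ✗; end Thu 23:00 <= Thu 06:00? ✗ → no.
P: end Tue 06:00 < Wed 10:00? ✓; end Tue 06:00 <= Thu 06:00? ✓ → yes.
Result: B, P.

B, P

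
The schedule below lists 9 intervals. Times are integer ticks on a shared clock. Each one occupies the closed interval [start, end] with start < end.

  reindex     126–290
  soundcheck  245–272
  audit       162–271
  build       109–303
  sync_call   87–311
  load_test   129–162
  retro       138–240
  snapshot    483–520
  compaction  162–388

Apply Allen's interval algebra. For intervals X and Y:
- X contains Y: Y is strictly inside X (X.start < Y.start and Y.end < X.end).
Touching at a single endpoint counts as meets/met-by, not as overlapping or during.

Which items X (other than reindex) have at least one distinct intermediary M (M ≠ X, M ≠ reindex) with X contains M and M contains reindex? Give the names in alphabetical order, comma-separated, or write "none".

sync_call

Target reindex = [126, 290].
Intermediaries M with M contains reindex: build, sync_call.
Via build — items with X contains build: sync_call.
Via sync_call — items with X contains sync_call: none.
Union: sync_call.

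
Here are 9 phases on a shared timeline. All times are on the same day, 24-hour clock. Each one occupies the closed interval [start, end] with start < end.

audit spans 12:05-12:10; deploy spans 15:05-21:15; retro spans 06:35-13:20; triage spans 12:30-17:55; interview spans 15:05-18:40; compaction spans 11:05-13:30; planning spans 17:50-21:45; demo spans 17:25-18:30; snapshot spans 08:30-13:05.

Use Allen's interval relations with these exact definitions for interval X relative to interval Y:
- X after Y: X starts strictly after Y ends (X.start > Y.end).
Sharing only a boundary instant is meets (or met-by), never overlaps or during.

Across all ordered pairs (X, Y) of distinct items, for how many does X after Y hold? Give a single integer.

Checking all 72 ordered pairs for relation 'after'; matching pairs in alphabetical order:
(demo, audit): demo after audit ✓
(demo, compaction): demo after compaction ✓
(demo, retro): demo after retro ✓
(demo, snapshot): demo after snapshot ✓
(deploy, audit): deploy after audit ✓
(deploy, compaction): deploy after compaction ✓
(deploy, retro): deploy after retro ✓
(deploy, snapshot): deploy after snapshot ✓
(interview, audit): interview after audit ✓
(interview, compaction): interview after compaction ✓
(interview, retro): interview after retro ✓
(interview, snapshot): interview after snapshot ✓
(planning, audit): planning after audit ✓
(planning, compaction): planning after compaction ✓
(planning, retro): planning after retro ✓
(planning, snapshot): planning after snapshot ✓
(triage, audit): triage after audit ✓
Count: 17.

17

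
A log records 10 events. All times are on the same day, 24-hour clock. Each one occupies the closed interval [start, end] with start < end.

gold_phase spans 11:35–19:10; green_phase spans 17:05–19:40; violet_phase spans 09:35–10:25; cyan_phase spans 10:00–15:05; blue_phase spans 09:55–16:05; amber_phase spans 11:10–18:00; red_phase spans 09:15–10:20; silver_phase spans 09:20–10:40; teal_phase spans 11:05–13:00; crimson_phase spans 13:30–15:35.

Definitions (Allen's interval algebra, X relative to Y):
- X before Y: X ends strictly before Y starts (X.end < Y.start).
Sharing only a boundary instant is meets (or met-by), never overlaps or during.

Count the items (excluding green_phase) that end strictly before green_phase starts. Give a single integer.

Target green_phase = [17:05, 19:40].
amber_phase [11:10, 18:00] → overlaps → no.
blue_phase [09:55, 16:05] → before → counts.
crimson_phase [13:30, 15:35] → before → counts.
cyan_phase [10:00, 15:05] → before → counts.
gold_phase [11:35, 19:10] → overlaps → no.
red_phase [09:15, 10:20] → before → counts.
silver_phase [09:20, 10:40] → before → counts.
teal_phase [11:05, 13:00] → before → counts.
violet_phase [09:35, 10:25] → before → counts.
Total: 7.

7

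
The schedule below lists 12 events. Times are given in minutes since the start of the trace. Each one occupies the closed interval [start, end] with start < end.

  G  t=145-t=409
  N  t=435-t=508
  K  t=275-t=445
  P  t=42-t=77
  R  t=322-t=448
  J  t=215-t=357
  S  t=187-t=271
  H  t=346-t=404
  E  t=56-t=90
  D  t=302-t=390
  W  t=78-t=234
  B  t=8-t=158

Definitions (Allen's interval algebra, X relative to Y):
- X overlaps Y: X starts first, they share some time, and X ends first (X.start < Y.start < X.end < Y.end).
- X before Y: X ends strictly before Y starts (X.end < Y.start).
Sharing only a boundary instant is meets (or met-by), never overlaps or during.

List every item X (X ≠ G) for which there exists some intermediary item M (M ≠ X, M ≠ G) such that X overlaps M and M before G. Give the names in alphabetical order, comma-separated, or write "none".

Target G = [t=145, t=409].
Intermediaries M with M before G: E, P.
Via E — items with X overlaps E: P.
Via P — items with X overlaps P: none.
Union: P.

P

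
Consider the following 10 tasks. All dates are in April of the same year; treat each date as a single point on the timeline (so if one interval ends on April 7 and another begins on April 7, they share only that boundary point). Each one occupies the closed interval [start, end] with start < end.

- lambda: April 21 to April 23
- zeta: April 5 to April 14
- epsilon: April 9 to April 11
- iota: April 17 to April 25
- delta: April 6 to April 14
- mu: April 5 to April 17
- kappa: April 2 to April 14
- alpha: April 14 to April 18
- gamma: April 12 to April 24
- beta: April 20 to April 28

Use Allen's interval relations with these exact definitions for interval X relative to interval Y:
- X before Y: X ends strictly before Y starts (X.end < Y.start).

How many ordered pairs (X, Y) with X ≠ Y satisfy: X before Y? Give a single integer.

18

Checking all 90 ordered pairs for relation 'before'; matching pairs in alphabetical order:
(alpha, beta): alpha before beta ✓
(alpha, lambda): alpha before lambda ✓
(delta, beta): delta before beta ✓
(delta, iota): delta before iota ✓
(delta, lambda): delta before lambda ✓
(epsilon, alpha): epsilon before alpha ✓
(epsilon, beta): epsilon before beta ✓
(epsilon, gamma): epsilon before gamma ✓
(epsilon, iota): epsilon before iota ✓
(epsilon, lambda): epsilon before lambda ✓
(kappa, beta): kappa before beta ✓
(kappa, iota): kappa before iota ✓
(kappa, lambda): kappa before lambda ✓
(mu, beta): mu before beta ✓
(mu, lambda): mu before lambda ✓
(zeta, beta): zeta before beta ✓
(zeta, iota): zeta before iota ✓
(zeta, lambda): zeta before lambda ✓
Count: 18.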